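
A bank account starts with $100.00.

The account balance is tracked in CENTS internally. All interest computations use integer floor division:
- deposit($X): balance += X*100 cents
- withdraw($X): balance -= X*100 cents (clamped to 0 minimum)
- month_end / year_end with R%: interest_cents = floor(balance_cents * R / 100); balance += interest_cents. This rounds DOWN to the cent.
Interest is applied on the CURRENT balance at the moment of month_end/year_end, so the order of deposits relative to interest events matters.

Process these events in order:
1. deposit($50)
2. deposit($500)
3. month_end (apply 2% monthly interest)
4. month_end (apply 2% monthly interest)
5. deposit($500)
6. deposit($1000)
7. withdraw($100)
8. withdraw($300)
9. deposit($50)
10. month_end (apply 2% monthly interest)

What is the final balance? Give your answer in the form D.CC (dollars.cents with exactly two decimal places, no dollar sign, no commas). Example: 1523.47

Answer: 1862.78

Derivation:
After 1 (deposit($50)): balance=$150.00 total_interest=$0.00
After 2 (deposit($500)): balance=$650.00 total_interest=$0.00
After 3 (month_end (apply 2% monthly interest)): balance=$663.00 total_interest=$13.00
After 4 (month_end (apply 2% monthly interest)): balance=$676.26 total_interest=$26.26
After 5 (deposit($500)): balance=$1176.26 total_interest=$26.26
After 6 (deposit($1000)): balance=$2176.26 total_interest=$26.26
After 7 (withdraw($100)): balance=$2076.26 total_interest=$26.26
After 8 (withdraw($300)): balance=$1776.26 total_interest=$26.26
After 9 (deposit($50)): balance=$1826.26 total_interest=$26.26
After 10 (month_end (apply 2% monthly interest)): balance=$1862.78 total_interest=$62.78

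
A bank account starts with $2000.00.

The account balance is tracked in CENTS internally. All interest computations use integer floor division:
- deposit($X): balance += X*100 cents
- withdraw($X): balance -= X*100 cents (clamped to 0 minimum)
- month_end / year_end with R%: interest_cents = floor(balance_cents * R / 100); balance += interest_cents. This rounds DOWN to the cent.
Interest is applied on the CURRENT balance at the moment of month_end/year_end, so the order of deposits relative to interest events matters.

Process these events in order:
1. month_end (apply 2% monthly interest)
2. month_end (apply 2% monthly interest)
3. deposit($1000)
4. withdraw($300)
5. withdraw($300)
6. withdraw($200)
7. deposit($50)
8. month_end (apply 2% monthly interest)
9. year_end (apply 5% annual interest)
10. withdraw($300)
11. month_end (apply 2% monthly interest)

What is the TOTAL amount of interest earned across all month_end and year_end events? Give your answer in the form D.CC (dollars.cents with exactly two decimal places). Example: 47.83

After 1 (month_end (apply 2% monthly interest)): balance=$2040.00 total_interest=$40.00
After 2 (month_end (apply 2% monthly interest)): balance=$2080.80 total_interest=$80.80
After 3 (deposit($1000)): balance=$3080.80 total_interest=$80.80
After 4 (withdraw($300)): balance=$2780.80 total_interest=$80.80
After 5 (withdraw($300)): balance=$2480.80 total_interest=$80.80
After 6 (withdraw($200)): balance=$2280.80 total_interest=$80.80
After 7 (deposit($50)): balance=$2330.80 total_interest=$80.80
After 8 (month_end (apply 2% monthly interest)): balance=$2377.41 total_interest=$127.41
After 9 (year_end (apply 5% annual interest)): balance=$2496.28 total_interest=$246.28
After 10 (withdraw($300)): balance=$2196.28 total_interest=$246.28
After 11 (month_end (apply 2% monthly interest)): balance=$2240.20 total_interest=$290.20

Answer: 290.20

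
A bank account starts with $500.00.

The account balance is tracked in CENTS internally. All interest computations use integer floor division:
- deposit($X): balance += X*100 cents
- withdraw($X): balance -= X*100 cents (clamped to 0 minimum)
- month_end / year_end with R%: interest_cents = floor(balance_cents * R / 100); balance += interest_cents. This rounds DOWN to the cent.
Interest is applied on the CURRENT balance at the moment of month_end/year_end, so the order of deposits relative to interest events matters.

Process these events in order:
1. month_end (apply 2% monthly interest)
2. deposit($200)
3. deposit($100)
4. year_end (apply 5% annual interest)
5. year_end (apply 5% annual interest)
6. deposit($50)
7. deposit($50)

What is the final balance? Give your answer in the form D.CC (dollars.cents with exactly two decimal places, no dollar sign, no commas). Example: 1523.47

After 1 (month_end (apply 2% monthly interest)): balance=$510.00 total_interest=$10.00
After 2 (deposit($200)): balance=$710.00 total_interest=$10.00
After 3 (deposit($100)): balance=$810.00 total_interest=$10.00
After 4 (year_end (apply 5% annual interest)): balance=$850.50 total_interest=$50.50
After 5 (year_end (apply 5% annual interest)): balance=$893.02 total_interest=$93.02
After 6 (deposit($50)): balance=$943.02 total_interest=$93.02
After 7 (deposit($50)): balance=$993.02 total_interest=$93.02

Answer: 993.02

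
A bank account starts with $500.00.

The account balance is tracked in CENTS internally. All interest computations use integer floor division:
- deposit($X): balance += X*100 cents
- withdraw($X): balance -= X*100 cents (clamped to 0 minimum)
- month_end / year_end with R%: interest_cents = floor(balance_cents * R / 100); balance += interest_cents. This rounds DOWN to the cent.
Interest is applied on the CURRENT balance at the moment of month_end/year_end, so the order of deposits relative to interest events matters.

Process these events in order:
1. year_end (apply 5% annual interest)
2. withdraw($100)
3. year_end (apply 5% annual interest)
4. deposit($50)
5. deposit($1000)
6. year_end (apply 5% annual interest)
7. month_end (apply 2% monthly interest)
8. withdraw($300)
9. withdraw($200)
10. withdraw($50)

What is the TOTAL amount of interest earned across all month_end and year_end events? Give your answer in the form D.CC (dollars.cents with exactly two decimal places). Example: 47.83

After 1 (year_end (apply 5% annual interest)): balance=$525.00 total_interest=$25.00
After 2 (withdraw($100)): balance=$425.00 total_interest=$25.00
After 3 (year_end (apply 5% annual interest)): balance=$446.25 total_interest=$46.25
After 4 (deposit($50)): balance=$496.25 total_interest=$46.25
After 5 (deposit($1000)): balance=$1496.25 total_interest=$46.25
After 6 (year_end (apply 5% annual interest)): balance=$1571.06 total_interest=$121.06
After 7 (month_end (apply 2% monthly interest)): balance=$1602.48 total_interest=$152.48
After 8 (withdraw($300)): balance=$1302.48 total_interest=$152.48
After 9 (withdraw($200)): balance=$1102.48 total_interest=$152.48
After 10 (withdraw($50)): balance=$1052.48 total_interest=$152.48

Answer: 152.48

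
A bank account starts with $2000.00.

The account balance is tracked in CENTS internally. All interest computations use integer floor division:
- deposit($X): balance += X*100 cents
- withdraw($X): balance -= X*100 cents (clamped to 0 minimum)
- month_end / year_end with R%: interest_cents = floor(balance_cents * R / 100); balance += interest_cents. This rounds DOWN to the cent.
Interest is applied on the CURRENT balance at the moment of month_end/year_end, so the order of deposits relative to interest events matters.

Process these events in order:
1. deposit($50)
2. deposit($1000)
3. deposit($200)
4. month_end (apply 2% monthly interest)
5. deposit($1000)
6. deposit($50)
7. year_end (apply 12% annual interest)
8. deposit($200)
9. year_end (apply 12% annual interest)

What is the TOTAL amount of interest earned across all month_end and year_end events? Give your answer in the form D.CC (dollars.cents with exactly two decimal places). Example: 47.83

Answer: 1199.45

Derivation:
After 1 (deposit($50)): balance=$2050.00 total_interest=$0.00
After 2 (deposit($1000)): balance=$3050.00 total_interest=$0.00
After 3 (deposit($200)): balance=$3250.00 total_interest=$0.00
After 4 (month_end (apply 2% monthly interest)): balance=$3315.00 total_interest=$65.00
After 5 (deposit($1000)): balance=$4315.00 total_interest=$65.00
After 6 (deposit($50)): balance=$4365.00 total_interest=$65.00
After 7 (year_end (apply 12% annual interest)): balance=$4888.80 total_interest=$588.80
After 8 (deposit($200)): balance=$5088.80 total_interest=$588.80
After 9 (year_end (apply 12% annual interest)): balance=$5699.45 total_interest=$1199.45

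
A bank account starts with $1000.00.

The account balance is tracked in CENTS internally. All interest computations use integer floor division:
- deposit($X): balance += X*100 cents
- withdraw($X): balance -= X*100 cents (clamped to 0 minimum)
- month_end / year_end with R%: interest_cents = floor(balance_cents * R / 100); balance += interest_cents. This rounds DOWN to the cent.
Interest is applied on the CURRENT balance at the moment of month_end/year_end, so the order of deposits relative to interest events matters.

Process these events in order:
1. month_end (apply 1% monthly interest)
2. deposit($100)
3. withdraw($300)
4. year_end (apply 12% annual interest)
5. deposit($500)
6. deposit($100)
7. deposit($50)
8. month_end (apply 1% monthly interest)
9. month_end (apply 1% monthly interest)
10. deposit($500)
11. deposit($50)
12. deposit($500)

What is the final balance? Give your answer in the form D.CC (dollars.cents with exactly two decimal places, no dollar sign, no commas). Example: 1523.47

After 1 (month_end (apply 1% monthly interest)): balance=$1010.00 total_interest=$10.00
After 2 (deposit($100)): balance=$1110.00 total_interest=$10.00
After 3 (withdraw($300)): balance=$810.00 total_interest=$10.00
After 4 (year_end (apply 12% annual interest)): balance=$907.20 total_interest=$107.20
After 5 (deposit($500)): balance=$1407.20 total_interest=$107.20
After 6 (deposit($100)): balance=$1507.20 total_interest=$107.20
After 7 (deposit($50)): balance=$1557.20 total_interest=$107.20
After 8 (month_end (apply 1% monthly interest)): balance=$1572.77 total_interest=$122.77
After 9 (month_end (apply 1% monthly interest)): balance=$1588.49 total_interest=$138.49
After 10 (deposit($500)): balance=$2088.49 total_interest=$138.49
After 11 (deposit($50)): balance=$2138.49 total_interest=$138.49
After 12 (deposit($500)): balance=$2638.49 total_interest=$138.49

Answer: 2638.49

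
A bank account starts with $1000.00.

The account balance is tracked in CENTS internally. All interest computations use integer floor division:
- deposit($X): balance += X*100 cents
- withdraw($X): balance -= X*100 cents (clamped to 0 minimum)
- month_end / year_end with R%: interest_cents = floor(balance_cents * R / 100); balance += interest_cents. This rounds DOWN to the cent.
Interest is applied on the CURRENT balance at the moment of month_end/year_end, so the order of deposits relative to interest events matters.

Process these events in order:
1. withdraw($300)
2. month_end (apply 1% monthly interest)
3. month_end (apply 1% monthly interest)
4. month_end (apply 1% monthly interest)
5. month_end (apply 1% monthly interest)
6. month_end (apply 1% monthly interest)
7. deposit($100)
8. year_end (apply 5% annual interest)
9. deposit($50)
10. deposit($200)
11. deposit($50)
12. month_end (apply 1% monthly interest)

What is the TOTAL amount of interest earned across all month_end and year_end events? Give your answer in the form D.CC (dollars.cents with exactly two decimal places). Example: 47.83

After 1 (withdraw($300)): balance=$700.00 total_interest=$0.00
After 2 (month_end (apply 1% monthly interest)): balance=$707.00 total_interest=$7.00
After 3 (month_end (apply 1% monthly interest)): balance=$714.07 total_interest=$14.07
After 4 (month_end (apply 1% monthly interest)): balance=$721.21 total_interest=$21.21
After 5 (month_end (apply 1% monthly interest)): balance=$728.42 total_interest=$28.42
After 6 (month_end (apply 1% monthly interest)): balance=$735.70 total_interest=$35.70
After 7 (deposit($100)): balance=$835.70 total_interest=$35.70
After 8 (year_end (apply 5% annual interest)): balance=$877.48 total_interest=$77.48
After 9 (deposit($50)): balance=$927.48 total_interest=$77.48
After 10 (deposit($200)): balance=$1127.48 total_interest=$77.48
After 11 (deposit($50)): balance=$1177.48 total_interest=$77.48
After 12 (month_end (apply 1% monthly interest)): balance=$1189.25 total_interest=$89.25

Answer: 89.25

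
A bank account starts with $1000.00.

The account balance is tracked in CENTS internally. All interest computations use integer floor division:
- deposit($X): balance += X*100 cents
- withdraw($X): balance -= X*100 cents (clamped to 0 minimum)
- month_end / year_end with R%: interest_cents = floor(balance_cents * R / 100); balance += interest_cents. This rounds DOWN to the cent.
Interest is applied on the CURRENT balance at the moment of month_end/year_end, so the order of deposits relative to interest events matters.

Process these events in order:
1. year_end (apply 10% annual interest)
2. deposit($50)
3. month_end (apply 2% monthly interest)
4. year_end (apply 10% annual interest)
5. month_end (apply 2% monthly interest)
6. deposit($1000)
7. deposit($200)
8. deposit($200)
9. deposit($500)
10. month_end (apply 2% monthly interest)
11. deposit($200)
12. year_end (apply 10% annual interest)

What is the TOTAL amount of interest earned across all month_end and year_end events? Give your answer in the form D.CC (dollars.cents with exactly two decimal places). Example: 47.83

After 1 (year_end (apply 10% annual interest)): balance=$1100.00 total_interest=$100.00
After 2 (deposit($50)): balance=$1150.00 total_interest=$100.00
After 3 (month_end (apply 2% monthly interest)): balance=$1173.00 total_interest=$123.00
After 4 (year_end (apply 10% annual interest)): balance=$1290.30 total_interest=$240.30
After 5 (month_end (apply 2% monthly interest)): balance=$1316.10 total_interest=$266.10
After 6 (deposit($1000)): balance=$2316.10 total_interest=$266.10
After 7 (deposit($200)): balance=$2516.10 total_interest=$266.10
After 8 (deposit($200)): balance=$2716.10 total_interest=$266.10
After 9 (deposit($500)): balance=$3216.10 total_interest=$266.10
After 10 (month_end (apply 2% monthly interest)): balance=$3280.42 total_interest=$330.42
After 11 (deposit($200)): balance=$3480.42 total_interest=$330.42
After 12 (year_end (apply 10% annual interest)): balance=$3828.46 total_interest=$678.46

Answer: 678.46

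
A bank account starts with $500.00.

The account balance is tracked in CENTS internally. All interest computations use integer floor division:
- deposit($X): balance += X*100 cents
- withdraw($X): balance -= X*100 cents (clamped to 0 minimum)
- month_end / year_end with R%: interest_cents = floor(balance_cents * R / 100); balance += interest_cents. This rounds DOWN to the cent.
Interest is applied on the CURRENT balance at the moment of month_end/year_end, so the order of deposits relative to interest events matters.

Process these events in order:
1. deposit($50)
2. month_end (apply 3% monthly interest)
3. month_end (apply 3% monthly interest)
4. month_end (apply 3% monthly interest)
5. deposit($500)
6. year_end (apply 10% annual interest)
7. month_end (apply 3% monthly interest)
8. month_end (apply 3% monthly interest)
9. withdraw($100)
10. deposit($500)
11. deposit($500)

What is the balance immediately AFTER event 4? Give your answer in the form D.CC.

After 1 (deposit($50)): balance=$550.00 total_interest=$0.00
After 2 (month_end (apply 3% monthly interest)): balance=$566.50 total_interest=$16.50
After 3 (month_end (apply 3% monthly interest)): balance=$583.49 total_interest=$33.49
After 4 (month_end (apply 3% monthly interest)): balance=$600.99 total_interest=$50.99

Answer: 600.99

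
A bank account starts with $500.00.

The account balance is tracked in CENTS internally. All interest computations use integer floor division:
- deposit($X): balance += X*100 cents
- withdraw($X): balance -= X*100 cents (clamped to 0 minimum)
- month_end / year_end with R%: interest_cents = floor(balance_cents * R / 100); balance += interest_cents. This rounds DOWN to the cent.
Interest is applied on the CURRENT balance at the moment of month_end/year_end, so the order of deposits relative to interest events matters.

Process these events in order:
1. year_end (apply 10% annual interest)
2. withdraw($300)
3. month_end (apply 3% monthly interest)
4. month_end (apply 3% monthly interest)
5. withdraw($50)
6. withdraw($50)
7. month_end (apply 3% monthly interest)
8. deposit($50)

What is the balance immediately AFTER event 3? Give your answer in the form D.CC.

Answer: 257.50

Derivation:
After 1 (year_end (apply 10% annual interest)): balance=$550.00 total_interest=$50.00
After 2 (withdraw($300)): balance=$250.00 total_interest=$50.00
After 3 (month_end (apply 3% monthly interest)): balance=$257.50 total_interest=$57.50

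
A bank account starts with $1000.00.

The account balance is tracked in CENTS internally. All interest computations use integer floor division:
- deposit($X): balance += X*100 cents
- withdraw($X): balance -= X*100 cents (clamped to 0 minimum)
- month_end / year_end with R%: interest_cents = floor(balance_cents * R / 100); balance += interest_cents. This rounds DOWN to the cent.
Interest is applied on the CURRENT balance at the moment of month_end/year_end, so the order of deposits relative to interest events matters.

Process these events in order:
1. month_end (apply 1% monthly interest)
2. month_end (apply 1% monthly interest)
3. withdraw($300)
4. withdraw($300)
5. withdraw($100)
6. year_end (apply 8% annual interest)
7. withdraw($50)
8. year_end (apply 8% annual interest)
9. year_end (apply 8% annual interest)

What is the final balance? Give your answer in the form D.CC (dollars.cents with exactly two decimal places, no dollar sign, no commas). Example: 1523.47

Answer: 344.89

Derivation:
After 1 (month_end (apply 1% monthly interest)): balance=$1010.00 total_interest=$10.00
After 2 (month_end (apply 1% monthly interest)): balance=$1020.10 total_interest=$20.10
After 3 (withdraw($300)): balance=$720.10 total_interest=$20.10
After 4 (withdraw($300)): balance=$420.10 total_interest=$20.10
After 5 (withdraw($100)): balance=$320.10 total_interest=$20.10
After 6 (year_end (apply 8% annual interest)): balance=$345.70 total_interest=$45.70
After 7 (withdraw($50)): balance=$295.70 total_interest=$45.70
After 8 (year_end (apply 8% annual interest)): balance=$319.35 total_interest=$69.35
After 9 (year_end (apply 8% annual interest)): balance=$344.89 total_interest=$94.89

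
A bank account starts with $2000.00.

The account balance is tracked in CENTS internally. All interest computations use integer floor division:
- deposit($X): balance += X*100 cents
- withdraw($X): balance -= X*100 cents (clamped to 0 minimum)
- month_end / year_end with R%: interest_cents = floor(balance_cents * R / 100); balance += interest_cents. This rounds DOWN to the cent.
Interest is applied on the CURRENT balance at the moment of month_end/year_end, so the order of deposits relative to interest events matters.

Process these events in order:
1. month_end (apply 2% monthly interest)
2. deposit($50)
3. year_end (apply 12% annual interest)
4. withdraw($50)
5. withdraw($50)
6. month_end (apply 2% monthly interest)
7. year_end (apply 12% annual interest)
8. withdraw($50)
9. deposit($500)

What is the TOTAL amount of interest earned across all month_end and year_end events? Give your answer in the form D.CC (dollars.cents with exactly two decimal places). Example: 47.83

After 1 (month_end (apply 2% monthly interest)): balance=$2040.00 total_interest=$40.00
After 2 (deposit($50)): balance=$2090.00 total_interest=$40.00
After 3 (year_end (apply 12% annual interest)): balance=$2340.80 total_interest=$290.80
After 4 (withdraw($50)): balance=$2290.80 total_interest=$290.80
After 5 (withdraw($50)): balance=$2240.80 total_interest=$290.80
After 6 (month_end (apply 2% monthly interest)): balance=$2285.61 total_interest=$335.61
After 7 (year_end (apply 12% annual interest)): balance=$2559.88 total_interest=$609.88
After 8 (withdraw($50)): balance=$2509.88 total_interest=$609.88
After 9 (deposit($500)): balance=$3009.88 total_interest=$609.88

Answer: 609.88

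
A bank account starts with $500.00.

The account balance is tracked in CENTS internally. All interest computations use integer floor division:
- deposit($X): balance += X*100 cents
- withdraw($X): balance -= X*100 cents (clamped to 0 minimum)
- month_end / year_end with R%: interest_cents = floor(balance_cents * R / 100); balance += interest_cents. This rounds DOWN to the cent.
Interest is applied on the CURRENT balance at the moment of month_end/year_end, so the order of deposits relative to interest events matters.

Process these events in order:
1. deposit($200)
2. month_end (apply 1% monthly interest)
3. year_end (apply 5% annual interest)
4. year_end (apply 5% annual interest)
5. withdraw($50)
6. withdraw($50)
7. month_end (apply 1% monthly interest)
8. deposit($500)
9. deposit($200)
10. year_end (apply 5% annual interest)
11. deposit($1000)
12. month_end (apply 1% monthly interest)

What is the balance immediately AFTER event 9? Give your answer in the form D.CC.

After 1 (deposit($200)): balance=$700.00 total_interest=$0.00
After 2 (month_end (apply 1% monthly interest)): balance=$707.00 total_interest=$7.00
After 3 (year_end (apply 5% annual interest)): balance=$742.35 total_interest=$42.35
After 4 (year_end (apply 5% annual interest)): balance=$779.46 total_interest=$79.46
After 5 (withdraw($50)): balance=$729.46 total_interest=$79.46
After 6 (withdraw($50)): balance=$679.46 total_interest=$79.46
After 7 (month_end (apply 1% monthly interest)): balance=$686.25 total_interest=$86.25
After 8 (deposit($500)): balance=$1186.25 total_interest=$86.25
After 9 (deposit($200)): balance=$1386.25 total_interest=$86.25

Answer: 1386.25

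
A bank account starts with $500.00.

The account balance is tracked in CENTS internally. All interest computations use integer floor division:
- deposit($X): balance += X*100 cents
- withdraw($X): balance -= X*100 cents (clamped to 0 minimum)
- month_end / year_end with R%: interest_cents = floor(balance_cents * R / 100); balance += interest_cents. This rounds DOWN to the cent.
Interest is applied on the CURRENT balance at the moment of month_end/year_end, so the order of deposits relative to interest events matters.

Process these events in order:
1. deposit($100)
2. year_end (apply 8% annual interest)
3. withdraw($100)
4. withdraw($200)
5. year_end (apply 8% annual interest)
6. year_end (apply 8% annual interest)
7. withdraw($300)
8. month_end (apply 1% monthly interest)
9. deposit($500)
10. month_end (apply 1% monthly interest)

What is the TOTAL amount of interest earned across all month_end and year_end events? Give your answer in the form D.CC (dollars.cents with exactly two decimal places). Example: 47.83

Answer: 113.01

Derivation:
After 1 (deposit($100)): balance=$600.00 total_interest=$0.00
After 2 (year_end (apply 8% annual interest)): balance=$648.00 total_interest=$48.00
After 3 (withdraw($100)): balance=$548.00 total_interest=$48.00
After 4 (withdraw($200)): balance=$348.00 total_interest=$48.00
After 5 (year_end (apply 8% annual interest)): balance=$375.84 total_interest=$75.84
After 6 (year_end (apply 8% annual interest)): balance=$405.90 total_interest=$105.90
After 7 (withdraw($300)): balance=$105.90 total_interest=$105.90
After 8 (month_end (apply 1% monthly interest)): balance=$106.95 total_interest=$106.95
After 9 (deposit($500)): balance=$606.95 total_interest=$106.95
After 10 (month_end (apply 1% monthly interest)): balance=$613.01 total_interest=$113.01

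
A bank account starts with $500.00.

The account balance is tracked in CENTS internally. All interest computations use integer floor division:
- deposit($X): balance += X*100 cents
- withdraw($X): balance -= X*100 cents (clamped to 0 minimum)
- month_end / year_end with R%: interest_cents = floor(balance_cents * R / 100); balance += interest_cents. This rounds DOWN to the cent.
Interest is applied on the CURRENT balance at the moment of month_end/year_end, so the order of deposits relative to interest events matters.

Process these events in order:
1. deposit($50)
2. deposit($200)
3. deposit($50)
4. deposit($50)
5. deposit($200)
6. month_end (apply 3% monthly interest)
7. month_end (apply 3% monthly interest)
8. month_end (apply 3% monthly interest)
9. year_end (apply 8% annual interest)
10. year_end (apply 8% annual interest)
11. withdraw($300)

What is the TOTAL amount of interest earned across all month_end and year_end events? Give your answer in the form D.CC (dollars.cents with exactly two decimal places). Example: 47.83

Answer: 288.26

Derivation:
After 1 (deposit($50)): balance=$550.00 total_interest=$0.00
After 2 (deposit($200)): balance=$750.00 total_interest=$0.00
After 3 (deposit($50)): balance=$800.00 total_interest=$0.00
After 4 (deposit($50)): balance=$850.00 total_interest=$0.00
After 5 (deposit($200)): balance=$1050.00 total_interest=$0.00
After 6 (month_end (apply 3% monthly interest)): balance=$1081.50 total_interest=$31.50
After 7 (month_end (apply 3% monthly interest)): balance=$1113.94 total_interest=$63.94
After 8 (month_end (apply 3% monthly interest)): balance=$1147.35 total_interest=$97.35
After 9 (year_end (apply 8% annual interest)): balance=$1239.13 total_interest=$189.13
After 10 (year_end (apply 8% annual interest)): balance=$1338.26 total_interest=$288.26
After 11 (withdraw($300)): balance=$1038.26 total_interest=$288.26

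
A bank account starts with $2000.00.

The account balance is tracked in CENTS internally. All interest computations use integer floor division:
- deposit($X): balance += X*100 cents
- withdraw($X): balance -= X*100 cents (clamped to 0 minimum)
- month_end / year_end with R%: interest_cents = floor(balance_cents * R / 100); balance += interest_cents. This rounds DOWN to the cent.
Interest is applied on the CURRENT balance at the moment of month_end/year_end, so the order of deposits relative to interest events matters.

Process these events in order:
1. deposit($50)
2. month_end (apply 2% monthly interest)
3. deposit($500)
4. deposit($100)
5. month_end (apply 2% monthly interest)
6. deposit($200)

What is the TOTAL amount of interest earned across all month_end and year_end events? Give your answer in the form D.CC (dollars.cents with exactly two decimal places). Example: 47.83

Answer: 94.82

Derivation:
After 1 (deposit($50)): balance=$2050.00 total_interest=$0.00
After 2 (month_end (apply 2% monthly interest)): balance=$2091.00 total_interest=$41.00
After 3 (deposit($500)): balance=$2591.00 total_interest=$41.00
After 4 (deposit($100)): balance=$2691.00 total_interest=$41.00
After 5 (month_end (apply 2% monthly interest)): balance=$2744.82 total_interest=$94.82
After 6 (deposit($200)): balance=$2944.82 total_interest=$94.82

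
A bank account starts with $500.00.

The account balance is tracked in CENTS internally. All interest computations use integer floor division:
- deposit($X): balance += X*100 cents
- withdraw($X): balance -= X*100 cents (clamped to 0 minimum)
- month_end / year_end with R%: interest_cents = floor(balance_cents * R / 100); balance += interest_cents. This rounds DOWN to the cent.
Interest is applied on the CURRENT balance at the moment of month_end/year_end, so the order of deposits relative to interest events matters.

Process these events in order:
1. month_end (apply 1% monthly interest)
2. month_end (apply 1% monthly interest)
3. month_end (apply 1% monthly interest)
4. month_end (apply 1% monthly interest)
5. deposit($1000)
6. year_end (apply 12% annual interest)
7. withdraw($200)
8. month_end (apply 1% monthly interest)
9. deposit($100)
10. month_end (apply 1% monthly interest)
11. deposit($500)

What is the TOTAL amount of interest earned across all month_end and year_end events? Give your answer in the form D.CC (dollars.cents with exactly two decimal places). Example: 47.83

After 1 (month_end (apply 1% monthly interest)): balance=$505.00 total_interest=$5.00
After 2 (month_end (apply 1% monthly interest)): balance=$510.05 total_interest=$10.05
After 3 (month_end (apply 1% monthly interest)): balance=$515.15 total_interest=$15.15
After 4 (month_end (apply 1% monthly interest)): balance=$520.30 total_interest=$20.30
After 5 (deposit($1000)): balance=$1520.30 total_interest=$20.30
After 6 (year_end (apply 12% annual interest)): balance=$1702.73 total_interest=$202.73
After 7 (withdraw($200)): balance=$1502.73 total_interest=$202.73
After 8 (month_end (apply 1% monthly interest)): balance=$1517.75 total_interest=$217.75
After 9 (deposit($100)): balance=$1617.75 total_interest=$217.75
After 10 (month_end (apply 1% monthly interest)): balance=$1633.92 total_interest=$233.92
After 11 (deposit($500)): balance=$2133.92 total_interest=$233.92

Answer: 233.92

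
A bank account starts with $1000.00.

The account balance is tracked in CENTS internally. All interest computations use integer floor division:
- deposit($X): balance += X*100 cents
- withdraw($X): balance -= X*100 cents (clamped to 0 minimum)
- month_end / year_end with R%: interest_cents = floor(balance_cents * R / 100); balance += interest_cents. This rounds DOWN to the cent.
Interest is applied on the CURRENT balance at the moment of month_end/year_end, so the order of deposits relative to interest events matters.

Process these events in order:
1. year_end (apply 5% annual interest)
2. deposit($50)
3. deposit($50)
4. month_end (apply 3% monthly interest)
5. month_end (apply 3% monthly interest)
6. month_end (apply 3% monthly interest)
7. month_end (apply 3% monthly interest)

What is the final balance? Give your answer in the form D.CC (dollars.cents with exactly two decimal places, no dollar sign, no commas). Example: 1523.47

After 1 (year_end (apply 5% annual interest)): balance=$1050.00 total_interest=$50.00
After 2 (deposit($50)): balance=$1100.00 total_interest=$50.00
After 3 (deposit($50)): balance=$1150.00 total_interest=$50.00
After 4 (month_end (apply 3% monthly interest)): balance=$1184.50 total_interest=$84.50
After 5 (month_end (apply 3% monthly interest)): balance=$1220.03 total_interest=$120.03
After 6 (month_end (apply 3% monthly interest)): balance=$1256.63 total_interest=$156.63
After 7 (month_end (apply 3% monthly interest)): balance=$1294.32 total_interest=$194.32

Answer: 1294.32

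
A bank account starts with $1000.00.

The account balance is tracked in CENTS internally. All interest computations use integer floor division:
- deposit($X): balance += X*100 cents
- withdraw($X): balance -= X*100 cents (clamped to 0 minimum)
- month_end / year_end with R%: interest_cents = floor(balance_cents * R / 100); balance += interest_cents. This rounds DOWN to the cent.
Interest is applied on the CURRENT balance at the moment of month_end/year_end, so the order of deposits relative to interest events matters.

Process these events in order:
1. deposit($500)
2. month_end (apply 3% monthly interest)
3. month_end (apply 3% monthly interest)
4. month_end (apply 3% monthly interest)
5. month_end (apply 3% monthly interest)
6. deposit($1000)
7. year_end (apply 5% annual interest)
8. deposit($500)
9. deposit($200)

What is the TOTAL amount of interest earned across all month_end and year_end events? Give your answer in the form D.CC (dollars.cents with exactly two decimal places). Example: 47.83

Answer: 322.67

Derivation:
After 1 (deposit($500)): balance=$1500.00 total_interest=$0.00
After 2 (month_end (apply 3% monthly interest)): balance=$1545.00 total_interest=$45.00
After 3 (month_end (apply 3% monthly interest)): balance=$1591.35 total_interest=$91.35
After 4 (month_end (apply 3% monthly interest)): balance=$1639.09 total_interest=$139.09
After 5 (month_end (apply 3% monthly interest)): balance=$1688.26 total_interest=$188.26
After 6 (deposit($1000)): balance=$2688.26 total_interest=$188.26
After 7 (year_end (apply 5% annual interest)): balance=$2822.67 total_interest=$322.67
After 8 (deposit($500)): balance=$3322.67 total_interest=$322.67
After 9 (deposit($200)): balance=$3522.67 total_interest=$322.67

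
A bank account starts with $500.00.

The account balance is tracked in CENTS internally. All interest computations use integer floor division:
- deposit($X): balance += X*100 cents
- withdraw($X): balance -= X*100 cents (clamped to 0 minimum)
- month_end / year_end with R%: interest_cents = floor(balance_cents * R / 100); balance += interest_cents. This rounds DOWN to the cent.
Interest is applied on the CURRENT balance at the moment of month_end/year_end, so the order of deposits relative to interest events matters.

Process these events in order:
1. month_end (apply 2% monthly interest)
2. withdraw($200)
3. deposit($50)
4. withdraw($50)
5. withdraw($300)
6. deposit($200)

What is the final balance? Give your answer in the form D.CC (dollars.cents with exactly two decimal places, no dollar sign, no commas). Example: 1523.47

Answer: 210.00

Derivation:
After 1 (month_end (apply 2% monthly interest)): balance=$510.00 total_interest=$10.00
After 2 (withdraw($200)): balance=$310.00 total_interest=$10.00
After 3 (deposit($50)): balance=$360.00 total_interest=$10.00
After 4 (withdraw($50)): balance=$310.00 total_interest=$10.00
After 5 (withdraw($300)): balance=$10.00 total_interest=$10.00
After 6 (deposit($200)): balance=$210.00 total_interest=$10.00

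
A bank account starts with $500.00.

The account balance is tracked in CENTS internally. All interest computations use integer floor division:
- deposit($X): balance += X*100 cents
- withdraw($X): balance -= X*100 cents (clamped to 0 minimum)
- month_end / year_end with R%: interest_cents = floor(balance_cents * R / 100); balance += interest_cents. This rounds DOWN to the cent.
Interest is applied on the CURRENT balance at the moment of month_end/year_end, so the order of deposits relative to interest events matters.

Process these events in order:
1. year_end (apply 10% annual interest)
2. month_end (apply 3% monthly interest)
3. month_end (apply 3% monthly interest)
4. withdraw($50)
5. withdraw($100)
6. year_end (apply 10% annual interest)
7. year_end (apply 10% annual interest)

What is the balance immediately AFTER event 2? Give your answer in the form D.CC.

Answer: 566.50

Derivation:
After 1 (year_end (apply 10% annual interest)): balance=$550.00 total_interest=$50.00
After 2 (month_end (apply 3% monthly interest)): balance=$566.50 total_interest=$66.50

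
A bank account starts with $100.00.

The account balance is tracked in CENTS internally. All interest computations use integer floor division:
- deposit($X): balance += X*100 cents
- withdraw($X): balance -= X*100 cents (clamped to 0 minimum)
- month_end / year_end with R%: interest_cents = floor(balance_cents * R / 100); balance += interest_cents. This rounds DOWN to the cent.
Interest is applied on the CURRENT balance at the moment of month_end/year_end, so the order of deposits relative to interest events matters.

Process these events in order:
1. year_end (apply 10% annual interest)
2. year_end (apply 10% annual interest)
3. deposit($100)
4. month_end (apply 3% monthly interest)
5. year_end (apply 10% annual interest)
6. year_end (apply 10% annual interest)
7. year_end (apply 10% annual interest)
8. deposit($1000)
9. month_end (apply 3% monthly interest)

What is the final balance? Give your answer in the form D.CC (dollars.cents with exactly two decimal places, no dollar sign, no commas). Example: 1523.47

Answer: 1342.04

Derivation:
After 1 (year_end (apply 10% annual interest)): balance=$110.00 total_interest=$10.00
After 2 (year_end (apply 10% annual interest)): balance=$121.00 total_interest=$21.00
After 3 (deposit($100)): balance=$221.00 total_interest=$21.00
After 4 (month_end (apply 3% monthly interest)): balance=$227.63 total_interest=$27.63
After 5 (year_end (apply 10% annual interest)): balance=$250.39 total_interest=$50.39
After 6 (year_end (apply 10% annual interest)): balance=$275.42 total_interest=$75.42
After 7 (year_end (apply 10% annual interest)): balance=$302.96 total_interest=$102.96
After 8 (deposit($1000)): balance=$1302.96 total_interest=$102.96
After 9 (month_end (apply 3% monthly interest)): balance=$1342.04 total_interest=$142.04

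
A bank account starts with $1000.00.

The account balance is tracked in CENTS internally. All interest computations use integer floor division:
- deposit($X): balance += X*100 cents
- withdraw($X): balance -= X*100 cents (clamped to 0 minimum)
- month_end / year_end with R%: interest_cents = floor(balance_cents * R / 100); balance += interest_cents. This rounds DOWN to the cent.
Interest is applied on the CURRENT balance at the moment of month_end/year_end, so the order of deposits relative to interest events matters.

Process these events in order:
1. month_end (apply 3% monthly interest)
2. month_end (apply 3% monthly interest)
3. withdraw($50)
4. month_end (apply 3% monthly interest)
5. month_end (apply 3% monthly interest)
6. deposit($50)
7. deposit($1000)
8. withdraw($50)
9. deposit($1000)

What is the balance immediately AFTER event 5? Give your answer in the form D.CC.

Answer: 1072.45

Derivation:
After 1 (month_end (apply 3% monthly interest)): balance=$1030.00 total_interest=$30.00
After 2 (month_end (apply 3% monthly interest)): balance=$1060.90 total_interest=$60.90
After 3 (withdraw($50)): balance=$1010.90 total_interest=$60.90
After 4 (month_end (apply 3% monthly interest)): balance=$1041.22 total_interest=$91.22
After 5 (month_end (apply 3% monthly interest)): balance=$1072.45 total_interest=$122.45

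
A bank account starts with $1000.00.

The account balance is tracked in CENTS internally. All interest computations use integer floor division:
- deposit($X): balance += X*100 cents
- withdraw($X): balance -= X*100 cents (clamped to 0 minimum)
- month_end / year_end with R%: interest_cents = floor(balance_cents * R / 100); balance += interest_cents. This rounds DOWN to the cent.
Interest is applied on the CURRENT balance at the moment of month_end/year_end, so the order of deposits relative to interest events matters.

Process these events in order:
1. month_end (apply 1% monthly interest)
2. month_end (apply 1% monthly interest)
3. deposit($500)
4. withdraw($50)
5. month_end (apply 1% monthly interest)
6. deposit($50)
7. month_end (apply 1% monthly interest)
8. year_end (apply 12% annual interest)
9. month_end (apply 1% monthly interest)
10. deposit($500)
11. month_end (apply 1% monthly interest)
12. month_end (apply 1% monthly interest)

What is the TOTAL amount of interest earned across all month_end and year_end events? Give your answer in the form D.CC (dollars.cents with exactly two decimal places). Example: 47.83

Answer: 298.80

Derivation:
After 1 (month_end (apply 1% monthly interest)): balance=$1010.00 total_interest=$10.00
After 2 (month_end (apply 1% monthly interest)): balance=$1020.10 total_interest=$20.10
After 3 (deposit($500)): balance=$1520.10 total_interest=$20.10
After 4 (withdraw($50)): balance=$1470.10 total_interest=$20.10
After 5 (month_end (apply 1% monthly interest)): balance=$1484.80 total_interest=$34.80
After 6 (deposit($50)): balance=$1534.80 total_interest=$34.80
After 7 (month_end (apply 1% monthly interest)): balance=$1550.14 total_interest=$50.14
After 8 (year_end (apply 12% annual interest)): balance=$1736.15 total_interest=$236.15
After 9 (month_end (apply 1% monthly interest)): balance=$1753.51 total_interest=$253.51
After 10 (deposit($500)): balance=$2253.51 total_interest=$253.51
After 11 (month_end (apply 1% monthly interest)): balance=$2276.04 total_interest=$276.04
After 12 (month_end (apply 1% monthly interest)): balance=$2298.80 total_interest=$298.80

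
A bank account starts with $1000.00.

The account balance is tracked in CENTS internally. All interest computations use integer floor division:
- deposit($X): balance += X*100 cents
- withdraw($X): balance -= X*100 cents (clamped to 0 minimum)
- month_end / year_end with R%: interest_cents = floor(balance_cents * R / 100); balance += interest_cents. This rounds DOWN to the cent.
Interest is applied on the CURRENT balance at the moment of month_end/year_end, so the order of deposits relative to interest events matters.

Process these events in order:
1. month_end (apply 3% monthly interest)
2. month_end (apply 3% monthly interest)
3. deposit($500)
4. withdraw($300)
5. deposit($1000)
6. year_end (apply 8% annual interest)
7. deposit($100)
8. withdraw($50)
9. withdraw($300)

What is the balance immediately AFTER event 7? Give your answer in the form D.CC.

Answer: 2541.77

Derivation:
After 1 (month_end (apply 3% monthly interest)): balance=$1030.00 total_interest=$30.00
After 2 (month_end (apply 3% monthly interest)): balance=$1060.90 total_interest=$60.90
After 3 (deposit($500)): balance=$1560.90 total_interest=$60.90
After 4 (withdraw($300)): balance=$1260.90 total_interest=$60.90
After 5 (deposit($1000)): balance=$2260.90 total_interest=$60.90
After 6 (year_end (apply 8% annual interest)): balance=$2441.77 total_interest=$241.77
After 7 (deposit($100)): balance=$2541.77 total_interest=$241.77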